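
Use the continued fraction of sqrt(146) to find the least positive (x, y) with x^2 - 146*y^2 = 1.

First expand sqrt(146) as a continued fraction. With x_i = (sqrt(146) + m_i)/d_i and (m_0, d_0) = (0, 1): a_0 = floor(sqrt(146)) = 12, since 12^2 = 144 <= 146 < 169 = 13^2.
Iterate m_{i+1} = d_i*a_i - m_i, d_{i+1} = (146 - m_{i+1}^2)/d_i, a_{i+1} = floor((a_0 + m_{i+1})/d_{i+1}):
  m_1 = 1*12 - 0 = 12, d_1 = (146 - 12^2)/1 = 2/1 = 2, a_1 = floor((12 + 12)/2) = 12.
  m_2 = 2*12 - 12 = 12, d_2 = (146 - 12^2)/2 = 2/2 = 1, a_2 = floor((12 + 12)/1) = 24.
  m_3 = 1*24 - 12 = 12, d_3 = (146 - 12^2)/1 = 2/1 = 2: (m_3, d_3) = (m_1, d_1) = (12, 2), so from here the quotients repeat a_1, a_2; the period length is 2.
So sqrt(146) = [12; (12, 24)] with period length k = 2.
k is even, so the fundamental solution of x^2 - 146y^2 = 1 is (p_{k-1}, q_{k-1}) = (p_1, q_1); compute convergents through index 1.
Convergents (p_i = a_i*p_{i-1} + p_{i-2}, q_i = a_i*q_{i-1} + q_{i-2} with p_{-2}=0, p_{-1}=1, q_{-2}=1, q_{-1}=0):
  i=0: a_0=12, p_0 = 12*1 + 0 = 12, q_0 = 12*0 + 1 = 1.
  i=1: a_1=12, p_1 = 12*12 + 1 = 145, q_1 = 12*1 + 0 = 12.
Check: 145^2 - 146*12^2 = 21025 - 21024 = 1, so (x, y) = (145, 12) solves the equation, and by the theorem it is the least positive solution.

(x, y) = (145, 12)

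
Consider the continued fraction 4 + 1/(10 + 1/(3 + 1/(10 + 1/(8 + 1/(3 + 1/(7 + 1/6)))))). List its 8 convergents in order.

4/1, 41/10, 127/31, 1311/320, 10615/2591, 33156/8093, 242707/59242, 1489398/363545

Using the convergent recurrence p_i = a_i*p_{i-1} + p_{i-2}, q_i = a_i*q_{i-1} + q_{i-2} with p_{-2}=0, p_{-1}=1, q_{-2}=1, q_{-1}=0:
  i=0: a_0=4, p_0 = 4*1 + 0 = 4, q_0 = 4*0 + 1 = 1.
  i=1: a_1=10, p_1 = 10*4 + 1 = 41, q_1 = 10*1 + 0 = 10.
  i=2: a_2=3, p_2 = 3*41 + 4 = 127, q_2 = 3*10 + 1 = 31.
  i=3: a_3=10, p_3 = 10*127 + 41 = 1311, q_3 = 10*31 + 10 = 320.
  i=4: a_4=8, p_4 = 8*1311 + 127 = 10615, q_4 = 8*320 + 31 = 2591.
  i=5: a_5=3, p_5 = 3*10615 + 1311 = 33156, q_5 = 3*2591 + 320 = 8093.
  i=6: a_6=7, p_6 = 7*33156 + 10615 = 242707, q_6 = 7*8093 + 2591 = 59242.
  i=7: a_7=6, p_7 = 6*242707 + 33156 = 1489398, q_7 = 6*59242 + 8093 = 363545.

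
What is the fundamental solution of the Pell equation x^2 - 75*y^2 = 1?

(x, y) = (26, 3)

First expand sqrt(75) as a continued fraction. With x_i = (sqrt(75) + m_i)/d_i and (m_0, d_0) = (0, 1): a_0 = floor(sqrt(75)) = 8, since 8^2 = 64 <= 75 < 81 = 9^2.
Iterate m_{i+1} = d_i*a_i - m_i, d_{i+1} = (75 - m_{i+1}^2)/d_i, a_{i+1} = floor((a_0 + m_{i+1})/d_{i+1}):
  m_1 = 1*8 - 0 = 8, d_1 = (75 - 8^2)/1 = 11/1 = 11, a_1 = floor((8 + 8)/11) = 1.
  m_2 = 11*1 - 8 = 3, d_2 = (75 - 3^2)/11 = 66/11 = 6, a_2 = floor((8 + 3)/6) = 1.
  m_3 = 6*1 - 3 = 3, d_3 = (75 - 3^2)/6 = 66/6 = 11, a_3 = floor((8 + 3)/11) = 1.
  m_4 = 11*1 - 3 = 8, d_4 = (75 - 8^2)/11 = 11/11 = 1, a_4 = floor((8 + 8)/1) = 16.
  m_5 = 1*16 - 8 = 8, d_5 = (75 - 8^2)/1 = 11/1 = 11: (m_5, d_5) = (m_1, d_1) = (8, 11), so from here the quotients repeat a_1, ..., a_4; the period length is 4.
So sqrt(75) = [8; (1, 1, 1, 16)] with period length k = 4.
k is even, so the fundamental solution of x^2 - 75y^2 = 1 is (p_{k-1}, q_{k-1}) = (p_3, q_3); compute convergents through index 3.
Convergents (p_i = a_i*p_{i-1} + p_{i-2}, q_i = a_i*q_{i-1} + q_{i-2} with p_{-2}=0, p_{-1}=1, q_{-2}=1, q_{-1}=0):
  i=0: a_0=8, p_0 = 8*1 + 0 = 8, q_0 = 8*0 + 1 = 1.
  i=1: a_1=1, p_1 = 1*8 + 1 = 9, q_1 = 1*1 + 0 = 1.
  i=2: a_2=1, p_2 = 1*9 + 8 = 17, q_2 = 1*1 + 1 = 2.
  i=3: a_3=1, p_3 = 1*17 + 9 = 26, q_3 = 1*2 + 1 = 3.
Check: 26^2 - 75*3^2 = 676 - 675 = 1, so (x, y) = (26, 3) solves the equation, and by the theorem it is the least positive solution.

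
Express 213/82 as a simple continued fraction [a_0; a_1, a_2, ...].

Run the Euclidean algorithm on 213 and 82; the successive quotients are the partial quotients a_0, a_1, ... (each step inverts the fractional part left over by the previous one):
  213 = 2*82 + 49, so a_0 = 2.
  82 = 1*49 + 33, so a_1 = 1.
  49 = 1*33 + 16, so a_2 = 1.
  33 = 2*16 + 1, so a_3 = 2.
  16 = 16*1 + 0, so a_4 = 16.
The remainder reaches 0 after 5 divisions, so the expansion has 5 partial quotients, read off in order.

[2; 1, 1, 2, 16]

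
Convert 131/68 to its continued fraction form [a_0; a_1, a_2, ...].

Run the Euclidean algorithm on 131 and 68; the successive quotients are the partial quotients a_0, a_1, ... (each step inverts the fractional part left over by the previous one):
  131 = 1*68 + 63, so a_0 = 1.
  68 = 1*63 + 5, so a_1 = 1.
  63 = 12*5 + 3, so a_2 = 12.
  5 = 1*3 + 2, so a_3 = 1.
  3 = 1*2 + 1, so a_4 = 1.
  2 = 2*1 + 0, so a_5 = 2.
The remainder reaches 0 after 6 divisions, so the expansion has 6 partial quotients, read off in order.

[1; 1, 12, 1, 1, 2]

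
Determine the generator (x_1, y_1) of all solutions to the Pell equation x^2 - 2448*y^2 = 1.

(x, y) = (2177, 44)

First expand sqrt(2448) as a continued fraction. With x_i = (sqrt(2448) + m_i)/d_i and (m_0, d_0) = (0, 1): a_0 = floor(sqrt(2448)) = 49, since 49^2 = 2401 <= 2448 < 2500 = 50^2.
Iterate m_{i+1} = d_i*a_i - m_i, d_{i+1} = (2448 - m_{i+1}^2)/d_i, a_{i+1} = floor((a_0 + m_{i+1})/d_{i+1}):
  m_1 = 1*49 - 0 = 49, d_1 = (2448 - 49^2)/1 = 47/1 = 47, a_1 = floor((49 + 49)/47) = 2.
  m_2 = 47*2 - 49 = 45, d_2 = (2448 - 45^2)/47 = 423/47 = 9, a_2 = floor((49 + 45)/9) = 10.
  m_3 = 9*10 - 45 = 45, d_3 = (2448 - 45^2)/9 = 423/9 = 47, a_3 = floor((49 + 45)/47) = 2.
  m_4 = 47*2 - 45 = 49, d_4 = (2448 - 49^2)/47 = 47/47 = 1, a_4 = floor((49 + 49)/1) = 98.
  m_5 = 1*98 - 49 = 49, d_5 = (2448 - 49^2)/1 = 47/1 = 47: (m_5, d_5) = (m_1, d_1) = (49, 47), so from here the quotients repeat a_1, ..., a_4; the period length is 4.
So sqrt(2448) = [49; (2, 10, 2, 98)] with period length k = 4.
k is even, so the fundamental solution of x^2 - 2448y^2 = 1 is (p_{k-1}, q_{k-1}) = (p_3, q_3); compute convergents through index 3.
Convergents (p_i = a_i*p_{i-1} + p_{i-2}, q_i = a_i*q_{i-1} + q_{i-2} with p_{-2}=0, p_{-1}=1, q_{-2}=1, q_{-1}=0):
  i=0: a_0=49, p_0 = 49*1 + 0 = 49, q_0 = 49*0 + 1 = 1.
  i=1: a_1=2, p_1 = 2*49 + 1 = 99, q_1 = 2*1 + 0 = 2.
  i=2: a_2=10, p_2 = 10*99 + 49 = 1039, q_2 = 10*2 + 1 = 21.
  i=3: a_3=2, p_3 = 2*1039 + 99 = 2177, q_3 = 2*21 + 2 = 44.
Check: 2177^2 - 2448*44^2 = 4739329 - 4739328 = 1, so (x, y) = (2177, 44) solves the equation, and by the theorem it is the least positive solution.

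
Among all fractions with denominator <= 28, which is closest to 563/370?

Expand x = 563/370 as a continued fraction with the Euclidean algorithm:
  563 = 1*370 + 193, so a_0 = 1.
  370 = 1*193 + 177, so a_1 = 1.
  193 = 1*177 + 16, so a_2 = 1.
  177 = 11*16 + 1, so a_3 = 11.
  16 = 16*1 + 0, so a_4 = 16.
so x = [1; 1, 1, 11, 16].
Convergents (p_i = a_i*p_{i-1} + p_{i-2}, q_i = a_i*q_{i-1} + q_{i-2} with p_{-2}=0, p_{-1}=1, q_{-2}=1, q_{-1}=0), until the denominator exceeds 28:
  i=0: a_0=1, p_0 = 1*1 + 0 = 1, q_0 = 1*0 + 1 = 1.
  i=1: a_1=1, p_1 = 1*1 + 1 = 2, q_1 = 1*1 + 0 = 1.
  i=2: a_2=1, p_2 = 1*2 + 1 = 3, q_2 = 1*1 + 1 = 2.
  i=3: a_3=11, p_3 = 11*3 + 2 = 35, q_3 = 11*2 + 1 = 23.
  i=4: a_4=16, p_4 = 16*35 + 3 = 563, q_4 = 16*23 + 2 = 370.
q_4 = 370 > 28, so the last convergent with denominator <= 28 is p_3/q_3 = 35/23.
The closest fraction with denominator <= 28 is either p_3/q_3 or the intermediate fraction (k*p_3 + p_2)/(k*q_3 + q_2) with the largest k >= 1 whose denominator stays <= 28; these approach x as k grows, and every other convergent or intermediate fraction in range is farther away.
Largest k: floor((28 - q_2)/q_3) = floor((28 - 2)/23) = 1.
That gives (1*35 + 3)/(1*23 + 2) = 38/25.
Compare the errors: |x - 35/23| = |563*23 - 35*370|/(370*23) = 1/8510, and |x - 38/25| = |563*25 - 38*370|/(370*25) = 15/9250.
Cross-multiplying, 1*9250 = 9250 < 127650 = 15*8510, so 1/8510 is smaller: the convergent 35/23 is closer to x than 38/25.

35/23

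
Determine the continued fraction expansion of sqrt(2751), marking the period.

Write x_i = (sqrt(2751) + m_i)/d_i with (m_0, d_0) = (0, 1). a_0 = floor(sqrt(2751)) = 52, since 52^2 = 2704 <= 2751 < 2809 = 53^2.
Iterate m_{i+1} = d_i*a_i - m_i, d_{i+1} = (2751 - m_{i+1}^2)/d_i, a_{i+1} = floor((a_0 + m_{i+1})/d_{i+1}):
  m_1 = 1*52 - 0 = 52, d_1 = (2751 - 52^2)/1 = 47/1 = 47, a_1 = floor((52 + 52)/47) = 2.
  m_2 = 47*2 - 52 = 42, d_2 = (2751 - 42^2)/47 = 987/47 = 21, a_2 = floor((52 + 42)/21) = 4.
  m_3 = 21*4 - 42 = 42, d_3 = (2751 - 42^2)/21 = 987/21 = 47, a_3 = floor((52 + 42)/47) = 2.
  m_4 = 47*2 - 42 = 52, d_4 = (2751 - 52^2)/47 = 47/47 = 1, a_4 = floor((52 + 52)/1) = 104.
  m_5 = 1*104 - 52 = 52, d_5 = (2751 - 52^2)/1 = 47/1 = 47: (m_5, d_5) = (m_1, d_1) = (52, 47), so from here the quotients repeat a_1, ..., a_4; the period length is 4.
Hence the expansion of sqrt(2751) is a_0 = 52 followed by the repeating block 2, 4, 2, 104 (period 4).

[52; (2, 4, 2, 104)]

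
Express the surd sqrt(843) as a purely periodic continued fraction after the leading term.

Write x_i = (sqrt(843) + m_i)/d_i with (m_0, d_0) = (0, 1). a_0 = floor(sqrt(843)) = 29, since 29^2 = 841 <= 843 < 900 = 30^2.
Iterate m_{i+1} = d_i*a_i - m_i, d_{i+1} = (843 - m_{i+1}^2)/d_i, a_{i+1} = floor((a_0 + m_{i+1})/d_{i+1}):
  m_1 = 1*29 - 0 = 29, d_1 = (843 - 29^2)/1 = 2/1 = 2, a_1 = floor((29 + 29)/2) = 29.
  m_2 = 2*29 - 29 = 29, d_2 = (843 - 29^2)/2 = 2/2 = 1, a_2 = floor((29 + 29)/1) = 58.
  m_3 = 1*58 - 29 = 29, d_3 = (843 - 29^2)/1 = 2/1 = 2: (m_3, d_3) = (m_1, d_1) = (29, 2), so from here the quotients repeat a_1, a_2; the period length is 2.
Hence the expansion of sqrt(843) is a_0 = 29 followed by the repeating block 29, 58 (period 2).

[29; (29, 58)]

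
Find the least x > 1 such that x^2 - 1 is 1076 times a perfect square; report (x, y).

(x, y) = (13449, 410)

First expand sqrt(1076) as a continued fraction. With x_i = (sqrt(1076) + m_i)/d_i and (m_0, d_0) = (0, 1): a_0 = floor(sqrt(1076)) = 32, since 32^2 = 1024 <= 1076 < 1089 = 33^2.
Iterate m_{i+1} = d_i*a_i - m_i, d_{i+1} = (1076 - m_{i+1}^2)/d_i, a_{i+1} = floor((a_0 + m_{i+1})/d_{i+1}):
  m_1 = 1*32 - 0 = 32, d_1 = (1076 - 32^2)/1 = 52/1 = 52, a_1 = floor((32 + 32)/52) = 1.
  m_2 = 52*1 - 32 = 20, d_2 = (1076 - 20^2)/52 = 676/52 = 13, a_2 = floor((32 + 20)/13) = 4.
  m_3 = 13*4 - 20 = 32, d_3 = (1076 - 32^2)/13 = 52/13 = 4, a_3 = floor((32 + 32)/4) = 16.
  m_4 = 4*16 - 32 = 32, d_4 = (1076 - 32^2)/4 = 52/4 = 13, a_4 = floor((32 + 32)/13) = 4.
  m_5 = 13*4 - 32 = 20, d_5 = (1076 - 20^2)/13 = 676/13 = 52, a_5 = floor((32 + 20)/52) = 1.
  m_6 = 52*1 - 20 = 32, d_6 = (1076 - 32^2)/52 = 52/52 = 1, a_6 = floor((32 + 32)/1) = 64.
  m_7 = 1*64 - 32 = 32, d_7 = (1076 - 32^2)/1 = 52/1 = 52: (m_7, d_7) = (m_1, d_1) = (32, 52), so from here the quotients repeat a_1, ..., a_6; the period length is 6.
So sqrt(1076) = [32; (1, 4, 16, 4, 1, 64)] with period length k = 6.
k is even, so the fundamental solution of x^2 - 1076y^2 = 1 is (p_{k-1}, q_{k-1}) = (p_5, q_5); compute convergents through index 5.
Convergents (p_i = a_i*p_{i-1} + p_{i-2}, q_i = a_i*q_{i-1} + q_{i-2} with p_{-2}=0, p_{-1}=1, q_{-2}=1, q_{-1}=0):
  i=0: a_0=32, p_0 = 32*1 + 0 = 32, q_0 = 32*0 + 1 = 1.
  i=1: a_1=1, p_1 = 1*32 + 1 = 33, q_1 = 1*1 + 0 = 1.
  i=2: a_2=4, p_2 = 4*33 + 32 = 164, q_2 = 4*1 + 1 = 5.
  i=3: a_3=16, p_3 = 16*164 + 33 = 2657, q_3 = 16*5 + 1 = 81.
  i=4: a_4=4, p_4 = 4*2657 + 164 = 10792, q_4 = 4*81 + 5 = 329.
  i=5: a_5=1, p_5 = 1*10792 + 2657 = 13449, q_5 = 1*329 + 81 = 410.
Check: 13449^2 - 1076*410^2 = 180875601 - 180875600 = 1, so (x, y) = (13449, 410) solves the equation, and by the theorem it is the least positive solution.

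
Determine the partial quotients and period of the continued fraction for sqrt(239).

Write x_i = (sqrt(239) + m_i)/d_i with (m_0, d_0) = (0, 1). a_0 = floor(sqrt(239)) = 15, since 15^2 = 225 <= 239 < 256 = 16^2.
Iterate m_{i+1} = d_i*a_i - m_i, d_{i+1} = (239 - m_{i+1}^2)/d_i, a_{i+1} = floor((a_0 + m_{i+1})/d_{i+1}):
  m_1 = 1*15 - 0 = 15, d_1 = (239 - 15^2)/1 = 14/1 = 14, a_1 = floor((15 + 15)/14) = 2.
  m_2 = 14*2 - 15 = 13, d_2 = (239 - 13^2)/14 = 70/14 = 5, a_2 = floor((15 + 13)/5) = 5.
  m_3 = 5*5 - 13 = 12, d_3 = (239 - 12^2)/5 = 95/5 = 19, a_3 = floor((15 + 12)/19) = 1.
  m_4 = 19*1 - 12 = 7, d_4 = (239 - 7^2)/19 = 190/19 = 10, a_4 = floor((15 + 7)/10) = 2.
  m_5 = 10*2 - 7 = 13, d_5 = (239 - 13^2)/10 = 70/10 = 7, a_5 = floor((15 + 13)/7) = 4.
  m_6 = 7*4 - 13 = 15, d_6 = (239 - 15^2)/7 = 14/7 = 2, a_6 = floor((15 + 15)/2) = 15.
  m_7 = 2*15 - 15 = 15, d_7 = (239 - 15^2)/2 = 14/2 = 7, a_7 = floor((15 + 15)/7) = 4.
  m_8 = 7*4 - 15 = 13, d_8 = (239 - 13^2)/7 = 70/7 = 10, a_8 = floor((15 + 13)/10) = 2.
  m_9 = 10*2 - 13 = 7, d_9 = (239 - 7^2)/10 = 190/10 = 19, a_9 = floor((15 + 7)/19) = 1.
  m_10 = 19*1 - 7 = 12, d_10 = (239 - 12^2)/19 = 95/19 = 5, a_10 = floor((15 + 12)/5) = 5.
  m_11 = 5*5 - 12 = 13, d_11 = (239 - 13^2)/5 = 70/5 = 14, a_11 = floor((15 + 13)/14) = 2.
  m_12 = 14*2 - 13 = 15, d_12 = (239 - 15^2)/14 = 14/14 = 1, a_12 = floor((15 + 15)/1) = 30.
  m_13 = 1*30 - 15 = 15, d_13 = (239 - 15^2)/1 = 14/1 = 14: (m_13, d_13) = (m_1, d_1) = (15, 14), so from here the quotients repeat a_1, ..., a_12; the period length is 12.
Hence the expansion of sqrt(239) is a_0 = 15 followed by the repeating block 2, 5, 1, 2, 4, 15, 4, 2, 1, 5, 2, 30 (period 12).

[15; (2, 5, 1, 2, 4, 15, 4, 2, 1, 5, 2, 30)]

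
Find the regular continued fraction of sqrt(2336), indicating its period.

[48; (3, 96)]

Write x_i = (sqrt(2336) + m_i)/d_i with (m_0, d_0) = (0, 1). a_0 = floor(sqrt(2336)) = 48, since 48^2 = 2304 <= 2336 < 2401 = 49^2.
Iterate m_{i+1} = d_i*a_i - m_i, d_{i+1} = (2336 - m_{i+1}^2)/d_i, a_{i+1} = floor((a_0 + m_{i+1})/d_{i+1}):
  m_1 = 1*48 - 0 = 48, d_1 = (2336 - 48^2)/1 = 32/1 = 32, a_1 = floor((48 + 48)/32) = 3.
  m_2 = 32*3 - 48 = 48, d_2 = (2336 - 48^2)/32 = 32/32 = 1, a_2 = floor((48 + 48)/1) = 96.
  m_3 = 1*96 - 48 = 48, d_3 = (2336 - 48^2)/1 = 32/1 = 32: (m_3, d_3) = (m_1, d_1) = (48, 32), so from here the quotients repeat a_1, a_2; the period length is 2.
Hence the expansion of sqrt(2336) is a_0 = 48 followed by the repeating block 3, 96 (period 2).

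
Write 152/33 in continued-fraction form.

[4; 1, 1, 1, 1, 6]

Run the Euclidean algorithm on 152 and 33; the successive quotients are the partial quotients a_0, a_1, ... (each step inverts the fractional part left over by the previous one):
  152 = 4*33 + 20, so a_0 = 4.
  33 = 1*20 + 13, so a_1 = 1.
  20 = 1*13 + 7, so a_2 = 1.
  13 = 1*7 + 6, so a_3 = 1.
  7 = 1*6 + 1, so a_4 = 1.
  6 = 6*1 + 0, so a_5 = 6.
The remainder reaches 0 after 6 divisions, so the expansion has 6 partial quotients, read off in order.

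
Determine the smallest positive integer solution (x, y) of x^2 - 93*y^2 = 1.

First expand sqrt(93) as a continued fraction. With x_i = (sqrt(93) + m_i)/d_i and (m_0, d_0) = (0, 1): a_0 = floor(sqrt(93)) = 9, since 9^2 = 81 <= 93 < 100 = 10^2.
Iterate m_{i+1} = d_i*a_i - m_i, d_{i+1} = (93 - m_{i+1}^2)/d_i, a_{i+1} = floor((a_0 + m_{i+1})/d_{i+1}):
  m_1 = 1*9 - 0 = 9, d_1 = (93 - 9^2)/1 = 12/1 = 12, a_1 = floor((9 + 9)/12) = 1.
  m_2 = 12*1 - 9 = 3, d_2 = (93 - 3^2)/12 = 84/12 = 7, a_2 = floor((9 + 3)/7) = 1.
  m_3 = 7*1 - 3 = 4, d_3 = (93 - 4^2)/7 = 77/7 = 11, a_3 = floor((9 + 4)/11) = 1.
  m_4 = 11*1 - 4 = 7, d_4 = (93 - 7^2)/11 = 44/11 = 4, a_4 = floor((9 + 7)/4) = 4.
  m_5 = 4*4 - 7 = 9, d_5 = (93 - 9^2)/4 = 12/4 = 3, a_5 = floor((9 + 9)/3) = 6.
  m_6 = 3*6 - 9 = 9, d_6 = (93 - 9^2)/3 = 12/3 = 4, a_6 = floor((9 + 9)/4) = 4.
  m_7 = 4*4 - 9 = 7, d_7 = (93 - 7^2)/4 = 44/4 = 11, a_7 = floor((9 + 7)/11) = 1.
  m_8 = 11*1 - 7 = 4, d_8 = (93 - 4^2)/11 = 77/11 = 7, a_8 = floor((9 + 4)/7) = 1.
  m_9 = 7*1 - 4 = 3, d_9 = (93 - 3^2)/7 = 84/7 = 12, a_9 = floor((9 + 3)/12) = 1.
  m_10 = 12*1 - 3 = 9, d_10 = (93 - 9^2)/12 = 12/12 = 1, a_10 = floor((9 + 9)/1) = 18.
  m_11 = 1*18 - 9 = 9, d_11 = (93 - 9^2)/1 = 12/1 = 12: (m_11, d_11) = (m_1, d_1) = (9, 12), so from here the quotients repeat a_1, ..., a_10; the period length is 10.
So sqrt(93) = [9; (1, 1, 1, 4, 6, 4, 1, 1, 1, 18)] with period length k = 10.
k is even, so the fundamental solution of x^2 - 93y^2 = 1 is (p_{k-1}, q_{k-1}) = (p_9, q_9); compute convergents through index 9.
Convergents (p_i = a_i*p_{i-1} + p_{i-2}, q_i = a_i*q_{i-1} + q_{i-2} with p_{-2}=0, p_{-1}=1, q_{-2}=1, q_{-1}=0):
  i=0: a_0=9, p_0 = 9*1 + 0 = 9, q_0 = 9*0 + 1 = 1.
  i=1: a_1=1, p_1 = 1*9 + 1 = 10, q_1 = 1*1 + 0 = 1.
  i=2: a_2=1, p_2 = 1*10 + 9 = 19, q_2 = 1*1 + 1 = 2.
  i=3: a_3=1, p_3 = 1*19 + 10 = 29, q_3 = 1*2 + 1 = 3.
  i=4: a_4=4, p_4 = 4*29 + 19 = 135, q_4 = 4*3 + 2 = 14.
  i=5: a_5=6, p_5 = 6*135 + 29 = 839, q_5 = 6*14 + 3 = 87.
  i=6: a_6=4, p_6 = 4*839 + 135 = 3491, q_6 = 4*87 + 14 = 362.
  i=7: a_7=1, p_7 = 1*3491 + 839 = 4330, q_7 = 1*362 + 87 = 449.
  i=8: a_8=1, p_8 = 1*4330 + 3491 = 7821, q_8 = 1*449 + 362 = 811.
  i=9: a_9=1, p_9 = 1*7821 + 4330 = 12151, q_9 = 1*811 + 449 = 1260.
Check: 12151^2 - 93*1260^2 = 147646801 - 147646800 = 1, so (x, y) = (12151, 1260) solves the equation, and by the theorem it is the least positive solution.

(x, y) = (12151, 1260)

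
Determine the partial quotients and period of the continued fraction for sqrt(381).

Write x_i = (sqrt(381) + m_i)/d_i with (m_0, d_0) = (0, 1). a_0 = floor(sqrt(381)) = 19, since 19^2 = 361 <= 381 < 400 = 20^2.
Iterate m_{i+1} = d_i*a_i - m_i, d_{i+1} = (381 - m_{i+1}^2)/d_i, a_{i+1} = floor((a_0 + m_{i+1})/d_{i+1}):
  m_1 = 1*19 - 0 = 19, d_1 = (381 - 19^2)/1 = 20/1 = 20, a_1 = floor((19 + 19)/20) = 1.
  m_2 = 20*1 - 19 = 1, d_2 = (381 - 1^2)/20 = 380/20 = 19, a_2 = floor((19 + 1)/19) = 1.
  m_3 = 19*1 - 1 = 18, d_3 = (381 - 18^2)/19 = 57/19 = 3, a_3 = floor((19 + 18)/3) = 12.
  m_4 = 3*12 - 18 = 18, d_4 = (381 - 18^2)/3 = 57/3 = 19, a_4 = floor((19 + 18)/19) = 1.
  m_5 = 19*1 - 18 = 1, d_5 = (381 - 1^2)/19 = 380/19 = 20, a_5 = floor((19 + 1)/20) = 1.
  m_6 = 20*1 - 1 = 19, d_6 = (381 - 19^2)/20 = 20/20 = 1, a_6 = floor((19 + 19)/1) = 38.
  m_7 = 1*38 - 19 = 19, d_7 = (381 - 19^2)/1 = 20/1 = 20: (m_7, d_7) = (m_1, d_1) = (19, 20), so from here the quotients repeat a_1, ..., a_6; the period length is 6.
Hence the expansion of sqrt(381) is a_0 = 19 followed by the repeating block 1, 1, 12, 1, 1, 38 (period 6).

[19; (1, 1, 12, 1, 1, 38)]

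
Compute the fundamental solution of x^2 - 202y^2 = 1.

First expand sqrt(202) as a continued fraction. With x_i = (sqrt(202) + m_i)/d_i and (m_0, d_0) = (0, 1): a_0 = floor(sqrt(202)) = 14, since 14^2 = 196 <= 202 < 225 = 15^2.
Iterate m_{i+1} = d_i*a_i - m_i, d_{i+1} = (202 - m_{i+1}^2)/d_i, a_{i+1} = floor((a_0 + m_{i+1})/d_{i+1}):
  m_1 = 1*14 - 0 = 14, d_1 = (202 - 14^2)/1 = 6/1 = 6, a_1 = floor((14 + 14)/6) = 4.
  m_2 = 6*4 - 14 = 10, d_2 = (202 - 10^2)/6 = 102/6 = 17, a_2 = floor((14 + 10)/17) = 1.
  m_3 = 17*1 - 10 = 7, d_3 = (202 - 7^2)/17 = 153/17 = 9, a_3 = floor((14 + 7)/9) = 2.
  m_4 = 9*2 - 7 = 11, d_4 = (202 - 11^2)/9 = 81/9 = 9, a_4 = floor((14 + 11)/9) = 2.
  m_5 = 9*2 - 11 = 7, d_5 = (202 - 7^2)/9 = 153/9 = 17, a_5 = floor((14 + 7)/17) = 1.
  m_6 = 17*1 - 7 = 10, d_6 = (202 - 10^2)/17 = 102/17 = 6, a_6 = floor((14 + 10)/6) = 4.
  m_7 = 6*4 - 10 = 14, d_7 = (202 - 14^2)/6 = 6/6 = 1, a_7 = floor((14 + 14)/1) = 28.
  m_8 = 1*28 - 14 = 14, d_8 = (202 - 14^2)/1 = 6/1 = 6: (m_8, d_8) = (m_1, d_1) = (14, 6), so from here the quotients repeat a_1, ..., a_7; the period length is 7.
So sqrt(202) = [14; (4, 1, 2, 2, 1, 4, 28)] with period length k = 7.
k is odd, so (p_{k-1}, q_{k-1}) only solves x^2 - 202y^2 = -1 and the fundamental solution of x^2 - 202y^2 = 1 is (p_{2k-1}, q_{2k-1}) = (p_13, q_13); compute convergents through index 13, running through the period twice.
Convergents (p_i = a_i*p_{i-1} + p_{i-2}, q_i = a_i*q_{i-1} + q_{i-2} with p_{-2}=0, p_{-1}=1, q_{-2}=1, q_{-1}=0):
  i=0: a_0=14, p_0 = 14*1 + 0 = 14, q_0 = 14*0 + 1 = 1.
  i=1: a_1=4, p_1 = 4*14 + 1 = 57, q_1 = 4*1 + 0 = 4.
  i=2: a_2=1, p_2 = 1*57 + 14 = 71, q_2 = 1*4 + 1 = 5.
  i=3: a_3=2, p_3 = 2*71 + 57 = 199, q_3 = 2*5 + 4 = 14.
  i=4: a_4=2, p_4 = 2*199 + 71 = 469, q_4 = 2*14 + 5 = 33.
  i=5: a_5=1, p_5 = 1*469 + 199 = 668, q_5 = 1*33 + 14 = 47.
  i=6: a_6=4, p_6 = 4*668 + 469 = 3141, q_6 = 4*47 + 33 = 221.
  i=7: a_7=28, p_7 = 28*3141 + 668 = 88616, q_7 = 28*221 + 47 = 6235.
  i=8: a_8=4, p_8 = 4*88616 + 3141 = 357605, q_8 = 4*6235 + 221 = 25161.
  i=9: a_9=1, p_9 = 1*357605 + 88616 = 446221, q_9 = 1*25161 + 6235 = 31396.
  i=10: a_10=2, p_10 = 2*446221 + 357605 = 1250047, q_10 = 2*31396 + 25161 = 87953.
  i=11: a_11=2, p_11 = 2*1250047 + 446221 = 2946315, q_11 = 2*87953 + 31396 = 207302.
  i=12: a_12=1, p_12 = 1*2946315 + 1250047 = 4196362, q_12 = 1*207302 + 87953 = 295255.
  i=13: a_13=4, p_13 = 4*4196362 + 2946315 = 19731763, q_13 = 4*295255 + 207302 = 1388322.
Indeed p_6^2 - 202*q_6^2 = 9865881 - 9865882 = -1, not +1.
Check: 19731763^2 - 202*1388322^2 = 389342471088169 - 389342471088168 = 1, so (x, y) = (19731763, 1388322) solves the equation, and by the theorem it is the least positive solution.

(x, y) = (19731763, 1388322)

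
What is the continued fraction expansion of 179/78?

[2; 3, 2, 1, 1, 4]

Run the Euclidean algorithm on 179 and 78; the successive quotients are the partial quotients a_0, a_1, ... (each step inverts the fractional part left over by the previous one):
  179 = 2*78 + 23, so a_0 = 2.
  78 = 3*23 + 9, so a_1 = 3.
  23 = 2*9 + 5, so a_2 = 2.
  9 = 1*5 + 4, so a_3 = 1.
  5 = 1*4 + 1, so a_4 = 1.
  4 = 4*1 + 0, so a_5 = 4.
The remainder reaches 0 after 6 divisions, so the expansion has 6 partial quotients, read off in order.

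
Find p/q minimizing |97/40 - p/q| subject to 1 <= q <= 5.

Expand x = 97/40 as a continued fraction with the Euclidean algorithm:
  97 = 2*40 + 17, so a_0 = 2.
  40 = 2*17 + 6, so a_1 = 2.
  17 = 2*6 + 5, so a_2 = 2.
  6 = 1*5 + 1, so a_3 = 1.
  5 = 5*1 + 0, so a_4 = 5.
so x = [2; 2, 2, 1, 5].
Convergents (p_i = a_i*p_{i-1} + p_{i-2}, q_i = a_i*q_{i-1} + q_{i-2} with p_{-2}=0, p_{-1}=1, q_{-2}=1, q_{-1}=0), until the denominator exceeds 5:
  i=0: a_0=2, p_0 = 2*1 + 0 = 2, q_0 = 2*0 + 1 = 1.
  i=1: a_1=2, p_1 = 2*2 + 1 = 5, q_1 = 2*1 + 0 = 2.
  i=2: a_2=2, p_2 = 2*5 + 2 = 12, q_2 = 2*2 + 1 = 5.
  i=3: a_3=1, p_3 = 1*12 + 5 = 17, q_3 = 1*5 + 2 = 7.
q_3 = 7 > 5, so the last convergent with denominator <= 5 is p_2/q_2 = 12/5.
The closest fraction with denominator <= 5 is either p_2/q_2 or the intermediate fraction (k*p_2 + p_1)/(k*q_2 + q_1) with the largest k >= 1 whose denominator stays <= 5; these approach x as k grows, and every other convergent or intermediate fraction in range is farther away.
Largest k: floor((5 - q_1)/q_2) = floor((5 - 2)/5) = 0.
Since k = 0, no intermediate fraction beyond p_2/q_2 has denominator <= 5, so the convergent 12/5 is the closest (its error is |97*5 - 12*40|/(40*5) = 5/200).

12/5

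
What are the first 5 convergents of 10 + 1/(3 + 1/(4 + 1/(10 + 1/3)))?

Using the convergent recurrence p_i = a_i*p_{i-1} + p_{i-2}, q_i = a_i*q_{i-1} + q_{i-2} with p_{-2}=0, p_{-1}=1, q_{-2}=1, q_{-1}=0:
  i=0: a_0=10, p_0 = 10*1 + 0 = 10, q_0 = 10*0 + 1 = 1.
  i=1: a_1=3, p_1 = 3*10 + 1 = 31, q_1 = 3*1 + 0 = 3.
  i=2: a_2=4, p_2 = 4*31 + 10 = 134, q_2 = 4*3 + 1 = 13.
  i=3: a_3=10, p_3 = 10*134 + 31 = 1371, q_3 = 10*13 + 3 = 133.
  i=4: a_4=3, p_4 = 3*1371 + 134 = 4247, q_4 = 3*133 + 13 = 412.

10/1, 31/3, 134/13, 1371/133, 4247/412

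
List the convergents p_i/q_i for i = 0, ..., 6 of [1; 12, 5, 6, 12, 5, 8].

1/1, 13/12, 66/61, 409/378, 4974/4597, 25279/23363, 207206/191501

Using the convergent recurrence p_i = a_i*p_{i-1} + p_{i-2}, q_i = a_i*q_{i-1} + q_{i-2} with p_{-2}=0, p_{-1}=1, q_{-2}=1, q_{-1}=0:
  i=0: a_0=1, p_0 = 1*1 + 0 = 1, q_0 = 1*0 + 1 = 1.
  i=1: a_1=12, p_1 = 12*1 + 1 = 13, q_1 = 12*1 + 0 = 12.
  i=2: a_2=5, p_2 = 5*13 + 1 = 66, q_2 = 5*12 + 1 = 61.
  i=3: a_3=6, p_3 = 6*66 + 13 = 409, q_3 = 6*61 + 12 = 378.
  i=4: a_4=12, p_4 = 12*409 + 66 = 4974, q_4 = 12*378 + 61 = 4597.
  i=5: a_5=5, p_5 = 5*4974 + 409 = 25279, q_5 = 5*4597 + 378 = 23363.
  i=6: a_6=8, p_6 = 8*25279 + 4974 = 207206, q_6 = 8*23363 + 4597 = 191501.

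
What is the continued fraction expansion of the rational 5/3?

[1; 1, 2]

Run the Euclidean algorithm on 5 and 3; the successive quotients are the partial quotients a_0, a_1, ... (each step inverts the fractional part left over by the previous one):
  5 = 1*3 + 2, so a_0 = 1.
  3 = 1*2 + 1, so a_1 = 1.
  2 = 2*1 + 0, so a_2 = 2.
The remainder reaches 0 after 3 divisions, so the expansion has 3 partial quotients, read off in order.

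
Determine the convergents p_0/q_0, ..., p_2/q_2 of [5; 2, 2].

5/1, 11/2, 27/5

Using the convergent recurrence p_i = a_i*p_{i-1} + p_{i-2}, q_i = a_i*q_{i-1} + q_{i-2} with p_{-2}=0, p_{-1}=1, q_{-2}=1, q_{-1}=0:
  i=0: a_0=5, p_0 = 5*1 + 0 = 5, q_0 = 5*0 + 1 = 1.
  i=1: a_1=2, p_1 = 2*5 + 1 = 11, q_1 = 2*1 + 0 = 2.
  i=2: a_2=2, p_2 = 2*11 + 5 = 27, q_2 = 2*2 + 1 = 5.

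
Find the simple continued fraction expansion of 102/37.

[2; 1, 3, 9]

Run the Euclidean algorithm on 102 and 37; the successive quotients are the partial quotients a_0, a_1, ... (each step inverts the fractional part left over by the previous one):
  102 = 2*37 + 28, so a_0 = 2.
  37 = 1*28 + 9, so a_1 = 1.
  28 = 3*9 + 1, so a_2 = 3.
  9 = 9*1 + 0, so a_3 = 9.
The remainder reaches 0 after 4 divisions, so the expansion has 4 partial quotients, read off in order.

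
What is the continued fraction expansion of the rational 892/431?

[2; 14, 2, 1, 2, 1, 2]

Run the Euclidean algorithm on 892 and 431; the successive quotients are the partial quotients a_0, a_1, ... (each step inverts the fractional part left over by the previous one):
  892 = 2*431 + 30, so a_0 = 2.
  431 = 14*30 + 11, so a_1 = 14.
  30 = 2*11 + 8, so a_2 = 2.
  11 = 1*8 + 3, so a_3 = 1.
  8 = 2*3 + 2, so a_4 = 2.
  3 = 1*2 + 1, so a_5 = 1.
  2 = 2*1 + 0, so a_6 = 2.
The remainder reaches 0 after 7 divisions, so the expansion has 7 partial quotients, read off in order.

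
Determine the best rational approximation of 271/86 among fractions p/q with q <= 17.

Expand x = 271/86 as a continued fraction with the Euclidean algorithm:
  271 = 3*86 + 13, so a_0 = 3.
  86 = 6*13 + 8, so a_1 = 6.
  13 = 1*8 + 5, so a_2 = 1.
  8 = 1*5 + 3, so a_3 = 1.
  5 = 1*3 + 2, so a_4 = 1.
  3 = 1*2 + 1, so a_5 = 1.
  2 = 2*1 + 0, so a_6 = 2.
so x = [3; 6, 1, 1, 1, 1, 2].
Convergents (p_i = a_i*p_{i-1} + p_{i-2}, q_i = a_i*q_{i-1} + q_{i-2} with p_{-2}=0, p_{-1}=1, q_{-2}=1, q_{-1}=0), until the denominator exceeds 17:
  i=0: a_0=3, p_0 = 3*1 + 0 = 3, q_0 = 3*0 + 1 = 1.
  i=1: a_1=6, p_1 = 6*3 + 1 = 19, q_1 = 6*1 + 0 = 6.
  i=2: a_2=1, p_2 = 1*19 + 3 = 22, q_2 = 1*6 + 1 = 7.
  i=3: a_3=1, p_3 = 1*22 + 19 = 41, q_3 = 1*7 + 6 = 13.
  i=4: a_4=1, p_4 = 1*41 + 22 = 63, q_4 = 1*13 + 7 = 20.
q_4 = 20 > 17, so the last convergent with denominator <= 17 is p_3/q_3 = 41/13.
The closest fraction with denominator <= 17 is either p_3/q_3 or the intermediate fraction (k*p_3 + p_2)/(k*q_3 + q_2) with the largest k >= 1 whose denominator stays <= 17; these approach x as k grows, and every other convergent or intermediate fraction in range is farther away.
Largest k: floor((17 - q_2)/q_3) = floor((17 - 7)/13) = 0.
Since k = 0, no intermediate fraction beyond p_3/q_3 has denominator <= 17, so the convergent 41/13 is the closest (its error is |271*13 - 41*86|/(86*13) = 3/1118).

41/13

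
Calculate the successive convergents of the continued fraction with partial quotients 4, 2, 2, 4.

4/1, 9/2, 22/5, 97/22

Using the convergent recurrence p_i = a_i*p_{i-1} + p_{i-2}, q_i = a_i*q_{i-1} + q_{i-2} with p_{-2}=0, p_{-1}=1, q_{-2}=1, q_{-1}=0:
  i=0: a_0=4, p_0 = 4*1 + 0 = 4, q_0 = 4*0 + 1 = 1.
  i=1: a_1=2, p_1 = 2*4 + 1 = 9, q_1 = 2*1 + 0 = 2.
  i=2: a_2=2, p_2 = 2*9 + 4 = 22, q_2 = 2*2 + 1 = 5.
  i=3: a_3=4, p_3 = 4*22 + 9 = 97, q_3 = 4*5 + 2 = 22.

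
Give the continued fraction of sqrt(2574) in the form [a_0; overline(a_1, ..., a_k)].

Write x_i = (sqrt(2574) + m_i)/d_i with (m_0, d_0) = (0, 1). a_0 = floor(sqrt(2574)) = 50, since 50^2 = 2500 <= 2574 < 2601 = 51^2.
Iterate m_{i+1} = d_i*a_i - m_i, d_{i+1} = (2574 - m_{i+1}^2)/d_i, a_{i+1} = floor((a_0 + m_{i+1})/d_{i+1}):
  m_1 = 1*50 - 0 = 50, d_1 = (2574 - 50^2)/1 = 74/1 = 74, a_1 = floor((50 + 50)/74) = 1.
  m_2 = 74*1 - 50 = 24, d_2 = (2574 - 24^2)/74 = 1998/74 = 27, a_2 = floor((50 + 24)/27) = 2.
  m_3 = 27*2 - 24 = 30, d_3 = (2574 - 30^2)/27 = 1674/27 = 62, a_3 = floor((50 + 30)/62) = 1.
  m_4 = 62*1 - 30 = 32, d_4 = (2574 - 32^2)/62 = 1550/62 = 25, a_4 = floor((50 + 32)/25) = 3.
  m_5 = 25*3 - 32 = 43, d_5 = (2574 - 43^2)/25 = 725/25 = 29, a_5 = floor((50 + 43)/29) = 3.
  m_6 = 29*3 - 43 = 44, d_6 = (2574 - 44^2)/29 = 638/29 = 22, a_6 = floor((50 + 44)/22) = 4.
  m_7 = 22*4 - 44 = 44, d_7 = (2574 - 44^2)/22 = 638/22 = 29, a_7 = floor((50 + 44)/29) = 3.
  m_8 = 29*3 - 44 = 43, d_8 = (2574 - 43^2)/29 = 725/29 = 25, a_8 = floor((50 + 43)/25) = 3.
  m_9 = 25*3 - 43 = 32, d_9 = (2574 - 32^2)/25 = 1550/25 = 62, a_9 = floor((50 + 32)/62) = 1.
  m_10 = 62*1 - 32 = 30, d_10 = (2574 - 30^2)/62 = 1674/62 = 27, a_10 = floor((50 + 30)/27) = 2.
  m_11 = 27*2 - 30 = 24, d_11 = (2574 - 24^2)/27 = 1998/27 = 74, a_11 = floor((50 + 24)/74) = 1.
  m_12 = 74*1 - 24 = 50, d_12 = (2574 - 50^2)/74 = 74/74 = 1, a_12 = floor((50 + 50)/1) = 100.
  m_13 = 1*100 - 50 = 50, d_13 = (2574 - 50^2)/1 = 74/1 = 74: (m_13, d_13) = (m_1, d_1) = (50, 74), so from here the quotients repeat a_1, ..., a_12; the period length is 12.
Hence the expansion of sqrt(2574) is a_0 = 50 followed by the repeating block 1, 2, 1, 3, 3, 4, 3, 3, 1, 2, 1, 100 (period 12).

[50; overline(1, 2, 1, 3, 3, 4, 3, 3, 1, 2, 1, 100)]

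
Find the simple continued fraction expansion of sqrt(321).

Write x_i = (sqrt(321) + m_i)/d_i with (m_0, d_0) = (0, 1). a_0 = floor(sqrt(321)) = 17, since 17^2 = 289 <= 321 < 324 = 18^2.
Iterate m_{i+1} = d_i*a_i - m_i, d_{i+1} = (321 - m_{i+1}^2)/d_i, a_{i+1} = floor((a_0 + m_{i+1})/d_{i+1}):
  m_1 = 1*17 - 0 = 17, d_1 = (321 - 17^2)/1 = 32/1 = 32, a_1 = floor((17 + 17)/32) = 1.
  m_2 = 32*1 - 17 = 15, d_2 = (321 - 15^2)/32 = 96/32 = 3, a_2 = floor((17 + 15)/3) = 10.
  m_3 = 3*10 - 15 = 15, d_3 = (321 - 15^2)/3 = 96/3 = 32, a_3 = floor((17 + 15)/32) = 1.
  m_4 = 32*1 - 15 = 17, d_4 = (321 - 17^2)/32 = 32/32 = 1, a_4 = floor((17 + 17)/1) = 34.
  m_5 = 1*34 - 17 = 17, d_5 = (321 - 17^2)/1 = 32/1 = 32: (m_5, d_5) = (m_1, d_1) = (17, 32), so from here the quotients repeat a_1, ..., a_4; the period length is 4.
Hence the expansion of sqrt(321) is a_0 = 17 followed by the repeating block 1, 10, 1, 34 (period 4).

[17; (1, 10, 1, 34)]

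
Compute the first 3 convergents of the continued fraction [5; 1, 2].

Using the convergent recurrence p_i = a_i*p_{i-1} + p_{i-2}, q_i = a_i*q_{i-1} + q_{i-2} with p_{-2}=0, p_{-1}=1, q_{-2}=1, q_{-1}=0:
  i=0: a_0=5, p_0 = 5*1 + 0 = 5, q_0 = 5*0 + 1 = 1.
  i=1: a_1=1, p_1 = 1*5 + 1 = 6, q_1 = 1*1 + 0 = 1.
  i=2: a_2=2, p_2 = 2*6 + 5 = 17, q_2 = 2*1 + 1 = 3.

5/1, 6/1, 17/3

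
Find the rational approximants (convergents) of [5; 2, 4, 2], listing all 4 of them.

Using the convergent recurrence p_i = a_i*p_{i-1} + p_{i-2}, q_i = a_i*q_{i-1} + q_{i-2} with p_{-2}=0, p_{-1}=1, q_{-2}=1, q_{-1}=0:
  i=0: a_0=5, p_0 = 5*1 + 0 = 5, q_0 = 5*0 + 1 = 1.
  i=1: a_1=2, p_1 = 2*5 + 1 = 11, q_1 = 2*1 + 0 = 2.
  i=2: a_2=4, p_2 = 4*11 + 5 = 49, q_2 = 4*2 + 1 = 9.
  i=3: a_3=2, p_3 = 2*49 + 11 = 109, q_3 = 2*9 + 2 = 20.

5/1, 11/2, 49/9, 109/20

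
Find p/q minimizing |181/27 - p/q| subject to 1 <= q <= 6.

Expand x = 181/27 as a continued fraction with the Euclidean algorithm:
  181 = 6*27 + 19, so a_0 = 6.
  27 = 1*19 + 8, so a_1 = 1.
  19 = 2*8 + 3, so a_2 = 2.
  8 = 2*3 + 2, so a_3 = 2.
  3 = 1*2 + 1, so a_4 = 1.
  2 = 2*1 + 0, so a_5 = 2.
so x = [6; 1, 2, 2, 1, 2].
Convergents (p_i = a_i*p_{i-1} + p_{i-2}, q_i = a_i*q_{i-1} + q_{i-2} with p_{-2}=0, p_{-1}=1, q_{-2}=1, q_{-1}=0), until the denominator exceeds 6:
  i=0: a_0=6, p_0 = 6*1 + 0 = 6, q_0 = 6*0 + 1 = 1.
  i=1: a_1=1, p_1 = 1*6 + 1 = 7, q_1 = 1*1 + 0 = 1.
  i=2: a_2=2, p_2 = 2*7 + 6 = 20, q_2 = 2*1 + 1 = 3.
  i=3: a_3=2, p_3 = 2*20 + 7 = 47, q_3 = 2*3 + 1 = 7.
q_3 = 7 > 6, so the last convergent with denominator <= 6 is p_2/q_2 = 20/3.
The closest fraction with denominator <= 6 is either p_2/q_2 or the intermediate fraction (k*p_2 + p_1)/(k*q_2 + q_1) with the largest k >= 1 whose denominator stays <= 6; these approach x as k grows, and every other convergent or intermediate fraction in range is farther away.
Largest k: floor((6 - q_1)/q_2) = floor((6 - 1)/3) = 1.
That gives (1*20 + 7)/(1*3 + 1) = 27/4.
Compare the errors: |x - 20/3| = |181*3 - 20*27|/(27*3) = 3/81, and |x - 27/4| = |181*4 - 27*27|/(27*4) = 5/108.
Cross-multiplying, 3*108 = 324 < 405 = 5*81, so 3/81 is smaller: the convergent 20/3 is closer to x than 27/4.

20/3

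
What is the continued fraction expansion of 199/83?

[2; 2, 1, 1, 16]

Run the Euclidean algorithm on 199 and 83; the successive quotients are the partial quotients a_0, a_1, ... (each step inverts the fractional part left over by the previous one):
  199 = 2*83 + 33, so a_0 = 2.
  83 = 2*33 + 17, so a_1 = 2.
  33 = 1*17 + 16, so a_2 = 1.
  17 = 1*16 + 1, so a_3 = 1.
  16 = 16*1 + 0, so a_4 = 16.
The remainder reaches 0 after 5 divisions, so the expansion has 5 partial quotients, read off in order.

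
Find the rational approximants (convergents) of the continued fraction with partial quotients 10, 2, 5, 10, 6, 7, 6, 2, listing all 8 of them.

10/1, 21/2, 115/11, 1171/112, 7141/683, 51158/4893, 314089/30041, 679336/64975

Using the convergent recurrence p_i = a_i*p_{i-1} + p_{i-2}, q_i = a_i*q_{i-1} + q_{i-2} with p_{-2}=0, p_{-1}=1, q_{-2}=1, q_{-1}=0:
  i=0: a_0=10, p_0 = 10*1 + 0 = 10, q_0 = 10*0 + 1 = 1.
  i=1: a_1=2, p_1 = 2*10 + 1 = 21, q_1 = 2*1 + 0 = 2.
  i=2: a_2=5, p_2 = 5*21 + 10 = 115, q_2 = 5*2 + 1 = 11.
  i=3: a_3=10, p_3 = 10*115 + 21 = 1171, q_3 = 10*11 + 2 = 112.
  i=4: a_4=6, p_4 = 6*1171 + 115 = 7141, q_4 = 6*112 + 11 = 683.
  i=5: a_5=7, p_5 = 7*7141 + 1171 = 51158, q_5 = 7*683 + 112 = 4893.
  i=6: a_6=6, p_6 = 6*51158 + 7141 = 314089, q_6 = 6*4893 + 683 = 30041.
  i=7: a_7=2, p_7 = 2*314089 + 51158 = 679336, q_7 = 2*30041 + 4893 = 64975.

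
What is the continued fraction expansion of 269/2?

[134; 2]

Run the Euclidean algorithm on 269 and 2; the successive quotients are the partial quotients a_0, a_1, ... (each step inverts the fractional part left over by the previous one):
  269 = 134*2 + 1, so a_0 = 134.
  2 = 2*1 + 0, so a_1 = 2.
The remainder reaches 0 after 2 divisions, so the expansion has 2 partial quotients, read off in order.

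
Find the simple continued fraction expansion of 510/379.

Run the Euclidean algorithm on 510 and 379; the successive quotients are the partial quotients a_0, a_1, ... (each step inverts the fractional part left over by the previous one):
  510 = 1*379 + 131, so a_0 = 1.
  379 = 2*131 + 117, so a_1 = 2.
  131 = 1*117 + 14, so a_2 = 1.
  117 = 8*14 + 5, so a_3 = 8.
  14 = 2*5 + 4, so a_4 = 2.
  5 = 1*4 + 1, so a_5 = 1.
  4 = 4*1 + 0, so a_6 = 4.
The remainder reaches 0 after 7 divisions, so the expansion has 7 partial quotients, read off in order.

[1; 2, 1, 8, 2, 1, 4]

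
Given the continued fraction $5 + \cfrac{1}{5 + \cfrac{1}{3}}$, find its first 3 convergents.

5/1, 26/5, 83/16

Using the convergent recurrence p_i = a_i*p_{i-1} + p_{i-2}, q_i = a_i*q_{i-1} + q_{i-2} with p_{-2}=0, p_{-1}=1, q_{-2}=1, q_{-1}=0:
  i=0: a_0=5, p_0 = 5*1 + 0 = 5, q_0 = 5*0 + 1 = 1.
  i=1: a_1=5, p_1 = 5*5 + 1 = 26, q_1 = 5*1 + 0 = 5.
  i=2: a_2=3, p_2 = 3*26 + 5 = 83, q_2 = 3*5 + 1 = 16.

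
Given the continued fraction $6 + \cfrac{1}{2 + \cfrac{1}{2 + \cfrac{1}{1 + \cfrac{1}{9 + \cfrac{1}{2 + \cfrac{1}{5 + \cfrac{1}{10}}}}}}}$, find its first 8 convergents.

Using the convergent recurrence p_i = a_i*p_{i-1} + p_{i-2}, q_i = a_i*q_{i-1} + q_{i-2} with p_{-2}=0, p_{-1}=1, q_{-2}=1, q_{-1}=0:
  i=0: a_0=6, p_0 = 6*1 + 0 = 6, q_0 = 6*0 + 1 = 1.
  i=1: a_1=2, p_1 = 2*6 + 1 = 13, q_1 = 2*1 + 0 = 2.
  i=2: a_2=2, p_2 = 2*13 + 6 = 32, q_2 = 2*2 + 1 = 5.
  i=3: a_3=1, p_3 = 1*32 + 13 = 45, q_3 = 1*5 + 2 = 7.
  i=4: a_4=9, p_4 = 9*45 + 32 = 437, q_4 = 9*7 + 5 = 68.
  i=5: a_5=2, p_5 = 2*437 + 45 = 919, q_5 = 2*68 + 7 = 143.
  i=6: a_6=5, p_6 = 5*919 + 437 = 5032, q_6 = 5*143 + 68 = 783.
  i=7: a_7=10, p_7 = 10*5032 + 919 = 51239, q_7 = 10*783 + 143 = 7973.

6/1, 13/2, 32/5, 45/7, 437/68, 919/143, 5032/783, 51239/7973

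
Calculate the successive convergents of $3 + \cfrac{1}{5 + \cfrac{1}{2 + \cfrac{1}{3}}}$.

3/1, 16/5, 35/11, 121/38

Using the convergent recurrence p_i = a_i*p_{i-1} + p_{i-2}, q_i = a_i*q_{i-1} + q_{i-2} with p_{-2}=0, p_{-1}=1, q_{-2}=1, q_{-1}=0:
  i=0: a_0=3, p_0 = 3*1 + 0 = 3, q_0 = 3*0 + 1 = 1.
  i=1: a_1=5, p_1 = 5*3 + 1 = 16, q_1 = 5*1 + 0 = 5.
  i=2: a_2=2, p_2 = 2*16 + 3 = 35, q_2 = 2*5 + 1 = 11.
  i=3: a_3=3, p_3 = 3*35 + 16 = 121, q_3 = 3*11 + 5 = 38.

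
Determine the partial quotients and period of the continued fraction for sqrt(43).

Write x_i = (sqrt(43) + m_i)/d_i with (m_0, d_0) = (0, 1). a_0 = floor(sqrt(43)) = 6, since 6^2 = 36 <= 43 < 49 = 7^2.
Iterate m_{i+1} = d_i*a_i - m_i, d_{i+1} = (43 - m_{i+1}^2)/d_i, a_{i+1} = floor((a_0 + m_{i+1})/d_{i+1}):
  m_1 = 1*6 - 0 = 6, d_1 = (43 - 6^2)/1 = 7/1 = 7, a_1 = floor((6 + 6)/7) = 1.
  m_2 = 7*1 - 6 = 1, d_2 = (43 - 1^2)/7 = 42/7 = 6, a_2 = floor((6 + 1)/6) = 1.
  m_3 = 6*1 - 1 = 5, d_3 = (43 - 5^2)/6 = 18/6 = 3, a_3 = floor((6 + 5)/3) = 3.
  m_4 = 3*3 - 5 = 4, d_4 = (43 - 4^2)/3 = 27/3 = 9, a_4 = floor((6 + 4)/9) = 1.
  m_5 = 9*1 - 4 = 5, d_5 = (43 - 5^2)/9 = 18/9 = 2, a_5 = floor((6 + 5)/2) = 5.
  m_6 = 2*5 - 5 = 5, d_6 = (43 - 5^2)/2 = 18/2 = 9, a_6 = floor((6 + 5)/9) = 1.
  m_7 = 9*1 - 5 = 4, d_7 = (43 - 4^2)/9 = 27/9 = 3, a_7 = floor((6 + 4)/3) = 3.
  m_8 = 3*3 - 4 = 5, d_8 = (43 - 5^2)/3 = 18/3 = 6, a_8 = floor((6 + 5)/6) = 1.
  m_9 = 6*1 - 5 = 1, d_9 = (43 - 1^2)/6 = 42/6 = 7, a_9 = floor((6 + 1)/7) = 1.
  m_10 = 7*1 - 1 = 6, d_10 = (43 - 6^2)/7 = 7/7 = 1, a_10 = floor((6 + 6)/1) = 12.
  m_11 = 1*12 - 6 = 6, d_11 = (43 - 6^2)/1 = 7/1 = 7: (m_11, d_11) = (m_1, d_1) = (6, 7), so from here the quotients repeat a_1, ..., a_10; the period length is 10.
Hence the expansion of sqrt(43) is a_0 = 6 followed by the repeating block 1, 1, 3, 1, 5, 1, 3, 1, 1, 12 (period 10).

[6; (1, 1, 3, 1, 5, 1, 3, 1, 1, 12)]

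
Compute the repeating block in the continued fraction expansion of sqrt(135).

[11; (1, 1, 1, 1, 1, 1, 1, 22)]

Write x_i = (sqrt(135) + m_i)/d_i with (m_0, d_0) = (0, 1). a_0 = floor(sqrt(135)) = 11, since 11^2 = 121 <= 135 < 144 = 12^2.
Iterate m_{i+1} = d_i*a_i - m_i, d_{i+1} = (135 - m_{i+1}^2)/d_i, a_{i+1} = floor((a_0 + m_{i+1})/d_{i+1}):
  m_1 = 1*11 - 0 = 11, d_1 = (135 - 11^2)/1 = 14/1 = 14, a_1 = floor((11 + 11)/14) = 1.
  m_2 = 14*1 - 11 = 3, d_2 = (135 - 3^2)/14 = 126/14 = 9, a_2 = floor((11 + 3)/9) = 1.
  m_3 = 9*1 - 3 = 6, d_3 = (135 - 6^2)/9 = 99/9 = 11, a_3 = floor((11 + 6)/11) = 1.
  m_4 = 11*1 - 6 = 5, d_4 = (135 - 5^2)/11 = 110/11 = 10, a_4 = floor((11 + 5)/10) = 1.
  m_5 = 10*1 - 5 = 5, d_5 = (135 - 5^2)/10 = 110/10 = 11, a_5 = floor((11 + 5)/11) = 1.
  m_6 = 11*1 - 5 = 6, d_6 = (135 - 6^2)/11 = 99/11 = 9, a_6 = floor((11 + 6)/9) = 1.
  m_7 = 9*1 - 6 = 3, d_7 = (135 - 3^2)/9 = 126/9 = 14, a_7 = floor((11 + 3)/14) = 1.
  m_8 = 14*1 - 3 = 11, d_8 = (135 - 11^2)/14 = 14/14 = 1, a_8 = floor((11 + 11)/1) = 22.
  m_9 = 1*22 - 11 = 11, d_9 = (135 - 11^2)/1 = 14/1 = 14: (m_9, d_9) = (m_1, d_1) = (11, 14), so from here the quotients repeat a_1, ..., a_8; the period length is 8.
Hence the expansion of sqrt(135) is a_0 = 11 followed by the repeating block 1, 1, 1, 1, 1, 1, 1, 22 (period 8).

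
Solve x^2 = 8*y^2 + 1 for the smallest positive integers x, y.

First expand sqrt(8) as a continued fraction. With x_i = (sqrt(8) + m_i)/d_i and (m_0, d_0) = (0, 1): a_0 = floor(sqrt(8)) = 2, since 2^2 = 4 <= 8 < 9 = 3^2.
Iterate m_{i+1} = d_i*a_i - m_i, d_{i+1} = (8 - m_{i+1}^2)/d_i, a_{i+1} = floor((a_0 + m_{i+1})/d_{i+1}):
  m_1 = 1*2 - 0 = 2, d_1 = (8 - 2^2)/1 = 4/1 = 4, a_1 = floor((2 + 2)/4) = 1.
  m_2 = 4*1 - 2 = 2, d_2 = (8 - 2^2)/4 = 4/4 = 1, a_2 = floor((2 + 2)/1) = 4.
  m_3 = 1*4 - 2 = 2, d_3 = (8 - 2^2)/1 = 4/1 = 4: (m_3, d_3) = (m_1, d_1) = (2, 4), so from here the quotients repeat a_1, a_2; the period length is 2.
So sqrt(8) = [2; (1, 4)] with period length k = 2.
k is even, so the fundamental solution of x^2 - 8y^2 = 1 is (p_{k-1}, q_{k-1}) = (p_1, q_1); compute convergents through index 1.
Convergents (p_i = a_i*p_{i-1} + p_{i-2}, q_i = a_i*q_{i-1} + q_{i-2} with p_{-2}=0, p_{-1}=1, q_{-2}=1, q_{-1}=0):
  i=0: a_0=2, p_0 = 2*1 + 0 = 2, q_0 = 2*0 + 1 = 1.
  i=1: a_1=1, p_1 = 1*2 + 1 = 3, q_1 = 1*1 + 0 = 1.
Check: 3^2 - 8*1^2 = 9 - 8 = 1, so (x, y) = (3, 1) solves the equation, and by the theorem it is the least positive solution.

(x, y) = (3, 1)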